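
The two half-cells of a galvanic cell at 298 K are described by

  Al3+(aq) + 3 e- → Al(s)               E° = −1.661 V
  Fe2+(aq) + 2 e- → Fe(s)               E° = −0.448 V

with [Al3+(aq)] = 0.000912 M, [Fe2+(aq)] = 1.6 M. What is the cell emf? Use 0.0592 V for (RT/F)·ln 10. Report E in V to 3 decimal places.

+1.279 V

Fe²⁺/Fe is reduced (cathode, E° = −0.448 V) and Al³⁺/Al is oxidized (anode).
E°cell = E°cat − E°an = −0.448 − (−1.661) = +1.213 V; n = 6.
Balancing gives 3 Fe2+(aq) + 2 Al(s) → 3 Fe(s) + 2 Al3+(aq); hence Q = [Al3+(aq)]^2 / [Fe2+(aq)]^3 = 2.03×10^−7 (log Q = −6.692).
E = E° − (0.0592/n)·log Q = +1.213 − (0.0592/6)(−6.692) = +1.279 V.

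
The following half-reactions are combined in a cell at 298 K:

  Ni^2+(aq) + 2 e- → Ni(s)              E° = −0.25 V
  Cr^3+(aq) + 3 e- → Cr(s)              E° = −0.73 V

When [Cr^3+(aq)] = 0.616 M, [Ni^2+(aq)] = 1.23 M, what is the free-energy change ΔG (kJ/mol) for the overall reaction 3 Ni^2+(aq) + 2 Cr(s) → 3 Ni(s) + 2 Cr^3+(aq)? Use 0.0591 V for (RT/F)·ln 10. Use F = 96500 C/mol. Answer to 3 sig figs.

With Ni²⁺/Ni reduced at the cathode, E°cell = −0.25 − (−0.73) = +0.48 V and n = 6.
The reaction quotient is [Cr^3+(aq)]^2 / [Ni^2+(aq)]^3 = 0.204; by Nernst, E = +0.48 − (0.0591/6)(−0.691) = +0.4868 V.
ΔG = −nFE = −(6)(96500)(+0.4868) J/mol = −282 kJ/mol.

−282 kJ/mol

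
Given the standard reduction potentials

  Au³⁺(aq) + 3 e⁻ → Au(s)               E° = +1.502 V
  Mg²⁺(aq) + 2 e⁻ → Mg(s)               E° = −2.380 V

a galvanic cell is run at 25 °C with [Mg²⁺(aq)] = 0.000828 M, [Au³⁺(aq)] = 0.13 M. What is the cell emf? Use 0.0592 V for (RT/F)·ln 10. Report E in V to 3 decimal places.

Since E°(Au³⁺/Au) > E°(Mg²⁺/Mg), Au³⁺/Au serves as the cathode.
E°cell = +1.502 − (−2.380) = +3.882 V, with n = 6 electrons transferred.
The balanced reaction is 2 Au³⁺(aq) + 3 Mg(s) → 2 Au(s) + 3 Mg²⁺(aq), so Q = [Mg²⁺(aq)]^3 / [Au³⁺(aq)]^2 = 3.36×10^−8 and log Q = −7.474.
Applying E = E° − (RT ln10/nF)·log Q gives +3.882 − (0.0592/6)(−7.474) = +3.956 V.

+3.956 V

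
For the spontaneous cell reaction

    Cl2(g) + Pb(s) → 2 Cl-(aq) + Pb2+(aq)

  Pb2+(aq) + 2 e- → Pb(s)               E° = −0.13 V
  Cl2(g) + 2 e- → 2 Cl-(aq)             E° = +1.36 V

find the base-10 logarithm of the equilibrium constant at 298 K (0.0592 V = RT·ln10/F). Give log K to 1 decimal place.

The Cl₂/Cl⁻ couple is reduced (cathode); E°cell = +1.36 − (−0.13) = +1.49 V with n = 2.
At equilibrium E = 0, so log K = nE°cell / 0.0592 = (2)(+1.49) / 0.0592 = 50.3.

log K = 50.3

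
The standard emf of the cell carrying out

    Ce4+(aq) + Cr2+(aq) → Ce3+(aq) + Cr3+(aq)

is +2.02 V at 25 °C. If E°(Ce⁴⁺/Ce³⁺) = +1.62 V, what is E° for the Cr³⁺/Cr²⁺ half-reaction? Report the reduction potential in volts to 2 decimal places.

−0.40 V

In the reaction as written the Ce⁴⁺/Ce³⁺ couple is reduced (cathode) and Cr³⁺/Cr²⁺ is oxidized (anode), so E°cell = E°(Ce⁴⁺/Ce³⁺) − E°(Cr³⁺/Cr²⁺).
E°(Cr³⁺/Cr²⁺) = E°(cathode) − E°cell = +1.62 − (+2.02) = −0.40 V.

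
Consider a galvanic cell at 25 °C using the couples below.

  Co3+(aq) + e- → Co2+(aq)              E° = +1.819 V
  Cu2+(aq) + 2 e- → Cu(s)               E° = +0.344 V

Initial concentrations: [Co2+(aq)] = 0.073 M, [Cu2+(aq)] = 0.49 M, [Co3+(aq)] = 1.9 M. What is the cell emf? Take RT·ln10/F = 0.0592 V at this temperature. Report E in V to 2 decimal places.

+1.57 V

The Co³⁺/Co²⁺ couple has the more positive E°, so it is the cathode; Cu²⁺/Cu is the anode.
E°cell = +1.819 − (+0.344) = +1.475 V, with n = 2 electrons transferred.
For the overall reaction 2 Co3+(aq) + Cu(s) → 2 Co2+(aq) + Cu2+(aq), Q = ([Co2+(aq)]^2·[Cu2+(aq)]) / [Co3+(aq)]^2 = 0.000723, giving log Q = −3.141.
E = E° − (0.0592/n)·log Q = +1.475 − (0.0592/2)(−3.141) = +1.57 V.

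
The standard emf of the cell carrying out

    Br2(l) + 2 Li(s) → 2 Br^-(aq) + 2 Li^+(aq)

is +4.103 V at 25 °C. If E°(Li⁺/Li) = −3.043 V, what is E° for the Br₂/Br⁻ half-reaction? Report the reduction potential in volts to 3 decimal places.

In the reaction as written the Br₂/Br⁻ couple is reduced (cathode) and Li⁺/Li is oxidized (anode), so E°cell = E°(Br₂/Br⁻) − E°(Li⁺/Li).
E°(Br₂/Br⁻) = E°cell + E°(anode) = +4.103 + (−3.043) = +1.060 V.

+1.060 V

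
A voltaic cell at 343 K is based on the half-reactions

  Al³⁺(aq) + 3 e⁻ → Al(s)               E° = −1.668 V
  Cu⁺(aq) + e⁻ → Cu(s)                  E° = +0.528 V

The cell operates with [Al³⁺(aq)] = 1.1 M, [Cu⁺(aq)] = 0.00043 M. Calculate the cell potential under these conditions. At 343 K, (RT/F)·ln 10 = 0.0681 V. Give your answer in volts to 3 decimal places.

Since E°(Cu⁺/Cu) > E°(Al³⁺/Al), Cu⁺/Cu serves as the cathode.
The standard potential is +0.528 − (−1.668) = +2.196 V and the balanced reaction transfers n = 3 electrons.
Balancing gives 3 Cu⁺(aq) + Al(s) → 3 Cu(s) + Al³⁺(aq); hence Q = [Al³⁺(aq)] / [Cu⁺(aq)]^3 = 1.38×10^10 (log Q = 10.141).
Applying E = E° − (RT ln10/nF)·log Q gives +2.196 − (0.0681/3)(10.141) = +1.966 V.

+1.966 V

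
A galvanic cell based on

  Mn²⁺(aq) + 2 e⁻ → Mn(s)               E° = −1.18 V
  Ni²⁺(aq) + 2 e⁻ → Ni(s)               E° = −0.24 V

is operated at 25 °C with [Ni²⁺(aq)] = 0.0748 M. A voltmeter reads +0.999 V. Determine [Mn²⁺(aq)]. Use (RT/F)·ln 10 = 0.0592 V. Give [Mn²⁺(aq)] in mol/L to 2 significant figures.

Ni²⁺/Ni is the cathode (higher E°); E°cell = −0.24 − (−1.18) = +0.94 V with n = 2.
Rearranging E = E° − (0.0592/n)·log Q gives log Q = 2(+0.94 − (+0.999))/0.0592 = −1.993.
Balancing electrons gives Ni²⁺(aq) + Mn(s) → Ni(s) + Mn²⁺(aq); thus Q = [Mn²⁺(aq)] / [Ni²⁺(aq)].
Isolating [Mn²⁺(aq)] in Q = 10^{−1.993} yields log [Mn²⁺(aq)] = −3.119, i.e. 0.00076 M.

0.00076 M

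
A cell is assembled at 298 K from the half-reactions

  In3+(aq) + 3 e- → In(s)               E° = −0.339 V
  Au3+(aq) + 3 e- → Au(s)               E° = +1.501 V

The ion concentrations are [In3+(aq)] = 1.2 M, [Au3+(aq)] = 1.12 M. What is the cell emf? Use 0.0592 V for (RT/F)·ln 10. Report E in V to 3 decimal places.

Since E°(Au³⁺/Au) > E°(In³⁺/In), Au³⁺/Au serves as the cathode.
E°cell = +1.501 − (−0.339) = +1.840 V, with n = 3 electrons transferred.
Balancing gives Au3+(aq) + In(s) → Au(s) + In3+(aq); hence Q = [In3+(aq)] / [Au3+(aq)] = 1.07 (log Q = 0.030).
Applying E = E° − (RT ln10/nF)·log Q gives +1.840 − (0.0592/3)(0.030) = +1.839 V.

+1.839 V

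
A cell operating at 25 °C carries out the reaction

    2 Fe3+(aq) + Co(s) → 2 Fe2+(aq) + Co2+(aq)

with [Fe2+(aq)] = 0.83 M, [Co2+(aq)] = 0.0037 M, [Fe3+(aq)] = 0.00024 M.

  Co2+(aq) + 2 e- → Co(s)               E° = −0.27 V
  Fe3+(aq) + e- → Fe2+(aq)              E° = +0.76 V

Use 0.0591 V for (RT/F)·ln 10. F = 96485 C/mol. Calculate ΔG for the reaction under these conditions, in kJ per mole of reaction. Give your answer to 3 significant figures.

E°cell = +0.76 − (−0.27) = +1.03 V; the balanced reaction transfers n = 2 electrons.
Here Q = ([Fe2+(aq)]^2·[Co2+(aq)]) / [Fe3+(aq)]^2 = 4.43×10^4 (log Q = 4.646), giving E = +1.03 − (0.0591/2)·(4.646) = +0.8927 V.
Finally ΔG = −nFE = −(2)(96485 C/mol)(+0.8927 V) = −172 kJ/mol.

−172 kJ/mol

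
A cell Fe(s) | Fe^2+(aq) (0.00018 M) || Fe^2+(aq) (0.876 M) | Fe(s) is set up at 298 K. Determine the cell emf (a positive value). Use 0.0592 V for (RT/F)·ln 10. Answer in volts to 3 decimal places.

0.109 V

For a concentration cell E°cell = 0, since both electrodes use the same couple.
The compartment with the higher Fe^2+(aq) concentration (0.876 M) acts as the cathode; ions are reduced there and produced at the dilute (0.00018 M) anode.
With n = 2, Ecell = −(0.0592/2)·log([dilute]/[conc]) = −(0.0592/2)·log(0.00018/0.876) = +0.109 V.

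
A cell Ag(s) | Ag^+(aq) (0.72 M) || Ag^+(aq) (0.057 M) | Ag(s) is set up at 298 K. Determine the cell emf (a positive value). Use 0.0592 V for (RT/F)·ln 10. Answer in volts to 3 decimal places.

0.065 V

For a concentration cell E°cell = 0, since both electrodes use the same couple.
The compartment with the higher Ag^+(aq) concentration (0.72 M) acts as the cathode; ions are reduced there and produced at the dilute (0.057 M) anode.
With n = 1, Ecell = −(0.0592/1)·log([dilute]/[conc]) = −(0.0592/1)·log(0.057/0.72) = +0.065 V.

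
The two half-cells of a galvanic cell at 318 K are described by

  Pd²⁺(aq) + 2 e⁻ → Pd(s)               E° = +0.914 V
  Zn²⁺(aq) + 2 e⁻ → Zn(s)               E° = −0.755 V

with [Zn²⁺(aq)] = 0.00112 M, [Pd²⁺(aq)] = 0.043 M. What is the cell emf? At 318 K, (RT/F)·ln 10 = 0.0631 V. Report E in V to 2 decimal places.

The Pd²⁺/Pd couple has the more positive E°, so it is the cathode; Zn²⁺/Zn is the anode.
The standard potential is +0.914 − (−0.755) = +1.669 V and the balanced reaction transfers n = 2 electrons.
For the overall reaction Pd²⁺(aq) + Zn(s) → Pd(s) + Zn²⁺(aq), Q = [Zn²⁺(aq)] / [Pd²⁺(aq)] = 0.026, giving log Q = −1.584.
E = E° − (0.0631/n)·log Q = +1.669 − (0.0631/2)(−1.584) = +1.72 V.

+1.72 V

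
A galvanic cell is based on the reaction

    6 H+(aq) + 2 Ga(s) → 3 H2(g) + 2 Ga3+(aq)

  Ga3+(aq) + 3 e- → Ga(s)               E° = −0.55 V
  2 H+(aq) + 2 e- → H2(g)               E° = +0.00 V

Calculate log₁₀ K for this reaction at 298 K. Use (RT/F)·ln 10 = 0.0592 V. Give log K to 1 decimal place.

log K = 55.7

The 2H⁺/H₂ couple is reduced (cathode); E°cell = +0.00 − (−0.55) = +0.55 V with n = 6.
At equilibrium E = 0, so log K = nE°cell / 0.0592 = (6)(+0.55) / 0.0592 = 55.7.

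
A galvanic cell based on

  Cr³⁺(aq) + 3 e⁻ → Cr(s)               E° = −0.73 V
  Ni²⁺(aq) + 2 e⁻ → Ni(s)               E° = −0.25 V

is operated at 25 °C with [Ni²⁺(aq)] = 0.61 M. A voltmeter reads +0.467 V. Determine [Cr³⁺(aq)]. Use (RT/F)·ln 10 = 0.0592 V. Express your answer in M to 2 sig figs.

Ni²⁺/Ni is the cathode (higher E°); E°cell = −0.25 − (−0.73) = +0.48 V with n = 6.
Rearranging E = E° − (0.0592/n)·log Q gives log Q = 6(+0.48 − (+0.467))/0.0592 = 1.318.
For 3 Ni²⁺(aq) + 2 Cr(s) → 3 Ni(s) + 2 Cr³⁺(aq), the reaction quotient is Q = [Cr³⁺(aq)]^2 / [Ni²⁺(aq)]^3.
Substituting the known concentrations and solving, log [Cr³⁺(aq)] = 0.337 and [Cr³⁺(aq)] = 2.2 M.

2.2 M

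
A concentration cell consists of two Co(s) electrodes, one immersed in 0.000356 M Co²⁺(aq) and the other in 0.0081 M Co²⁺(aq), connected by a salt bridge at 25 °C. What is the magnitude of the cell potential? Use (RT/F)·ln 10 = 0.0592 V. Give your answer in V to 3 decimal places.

0.040 V

For a concentration cell E°cell = 0, since both electrodes use the same couple.
The compartment with the higher Co²⁺(aq) concentration (0.0081 M) acts as the cathode; ions are reduced there and produced at the dilute (0.000356 M) anode.
With n = 2, Ecell = −(0.0592/2)·log([dilute]/[conc]) = −(0.0592/2)·log(0.000356/0.0081) = +0.040 V.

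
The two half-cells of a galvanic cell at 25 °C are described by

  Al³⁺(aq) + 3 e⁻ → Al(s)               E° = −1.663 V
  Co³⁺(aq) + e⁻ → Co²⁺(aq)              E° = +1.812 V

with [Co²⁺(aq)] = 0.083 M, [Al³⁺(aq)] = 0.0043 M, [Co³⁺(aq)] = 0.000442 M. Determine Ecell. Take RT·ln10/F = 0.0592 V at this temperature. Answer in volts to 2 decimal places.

Since E°(Co³⁺/Co²⁺) > E°(Al³⁺/Al), Co³⁺/Co²⁺ serves as the cathode.
E°cell = E°cat − E°an = +1.812 − (−1.663) = +3.475 V; n = 3.
For the overall reaction 3 Co³⁺(aq) + Al(s) → 3 Co²⁺(aq) + Al³⁺(aq), Q = ([Co²⁺(aq)]^3·[Al³⁺(aq)]) / [Co³⁺(aq)]^3 = 2.85×10^4, giving log Q = 4.454.
E = E° − (0.0592/n)·log Q = +3.475 − (0.0592/3)(4.454) = +3.39 V.

+3.39 V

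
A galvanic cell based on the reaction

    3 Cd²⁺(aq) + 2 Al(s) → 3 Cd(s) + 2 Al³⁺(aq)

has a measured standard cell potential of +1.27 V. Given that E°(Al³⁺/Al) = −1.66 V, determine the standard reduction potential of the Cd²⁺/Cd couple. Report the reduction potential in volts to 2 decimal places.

In the reaction as written the Cd²⁺/Cd couple is reduced (cathode) and Al³⁺/Al is oxidized (anode), so E°cell = E°(Cd²⁺/Cd) − E°(Al³⁺/Al).
E°(Cd²⁺/Cd) = E°cell + E°(anode) = +1.27 + (−1.66) = −0.39 V.

−0.39 V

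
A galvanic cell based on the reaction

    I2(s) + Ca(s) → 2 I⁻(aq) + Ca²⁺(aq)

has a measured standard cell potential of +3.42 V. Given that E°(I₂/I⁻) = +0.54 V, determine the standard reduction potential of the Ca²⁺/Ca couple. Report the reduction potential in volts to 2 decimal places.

In the reaction as written the I₂/I⁻ couple is reduced (cathode) and Ca²⁺/Ca is oxidized (anode), so E°cell = E°(I₂/I⁻) − E°(Ca²⁺/Ca).
E°(Ca²⁺/Ca) = E°(cathode) − E°cell = +0.54 − (+3.42) = −2.88 V.

−2.88 V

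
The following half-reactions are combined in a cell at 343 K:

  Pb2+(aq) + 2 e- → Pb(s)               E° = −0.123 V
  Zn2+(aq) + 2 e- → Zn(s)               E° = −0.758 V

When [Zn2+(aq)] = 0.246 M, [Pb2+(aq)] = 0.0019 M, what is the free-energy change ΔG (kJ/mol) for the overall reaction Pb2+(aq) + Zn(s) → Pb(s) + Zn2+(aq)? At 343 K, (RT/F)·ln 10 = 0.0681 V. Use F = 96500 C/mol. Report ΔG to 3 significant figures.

−109 kJ/mol

E°cell = −0.123 − (−0.758) = +0.635 V; the balanced reaction transfers n = 2 electrons.
Here Q = [Zn2+(aq)] / [Pb2+(aq)] = 129 (log Q = 2.112), giving E = +0.635 − (0.0681/2)·(2.112) = +0.5631 V.
Finally ΔG = −nFE = −(2)(96500 C/mol)(+0.5631 V) = −109 kJ/mol.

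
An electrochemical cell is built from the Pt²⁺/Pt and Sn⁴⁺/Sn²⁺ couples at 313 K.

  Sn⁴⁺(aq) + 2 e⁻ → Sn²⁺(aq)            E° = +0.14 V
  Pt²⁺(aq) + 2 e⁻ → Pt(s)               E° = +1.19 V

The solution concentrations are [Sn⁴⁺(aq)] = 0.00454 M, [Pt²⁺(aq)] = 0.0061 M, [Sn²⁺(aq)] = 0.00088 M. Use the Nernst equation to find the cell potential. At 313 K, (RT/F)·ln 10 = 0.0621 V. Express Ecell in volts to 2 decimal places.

+0.96 V

Since E°(Pt²⁺/Pt) > E°(Sn⁴⁺/Sn²⁺), Pt²⁺/Pt serves as the cathode.
E°cell = E°cat − E°an = +1.19 − (+0.14) = +1.05 V; n = 2.
The balanced reaction is Pt²⁺(aq) + Sn²⁺(aq) → Pt(s) + Sn⁴⁺(aq), so Q = [Sn⁴⁺(aq)] / ([Pt²⁺(aq)]·[Sn²⁺(aq)]) = 846 and log Q = 2.927.
E = E° − (0.0621/n)·log Q = +1.05 − (0.0621/2)(2.927) = +0.96 V.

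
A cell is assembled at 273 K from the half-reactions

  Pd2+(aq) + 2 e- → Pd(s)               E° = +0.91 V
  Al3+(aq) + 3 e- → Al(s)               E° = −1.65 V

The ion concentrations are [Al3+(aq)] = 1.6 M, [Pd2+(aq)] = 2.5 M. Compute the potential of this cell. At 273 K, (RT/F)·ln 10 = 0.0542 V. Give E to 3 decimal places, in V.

Pd²⁺/Pd is reduced (cathode, E° = +0.91 V) and Al³⁺/Al is oxidized (anode).
E°cell = E°cat − E°an = +0.91 − (−1.65) = +2.56 V; n = 6.
Balancing gives 3 Pd2+(aq) + 2 Al(s) → 3 Pd(s) + 2 Al3+(aq); hence Q = [Al3+(aq)]^2 / [Pd2+(aq)]^3 = 0.164 (log Q = −0.786).
E = E° − (0.0542/n)·log Q = +2.56 − (0.0542/6)(−0.786) = +2.567 V.

+2.567 V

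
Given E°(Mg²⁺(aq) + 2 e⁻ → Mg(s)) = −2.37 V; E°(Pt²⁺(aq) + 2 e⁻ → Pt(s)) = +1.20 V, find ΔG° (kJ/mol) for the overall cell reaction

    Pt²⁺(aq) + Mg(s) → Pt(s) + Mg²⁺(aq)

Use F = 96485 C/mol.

In the reaction as written Pt²⁺(aq) is reduced, so the Pt²⁺/Pt couple is the cathode and Mg²⁺/Mg is the anode.
E°cell = +1.20 − (−2.37) = +3.57 V; balancing electrons gives n = 2.
ΔG° = −nFE°cell = −(2)(96485)(+3.57) J/mol = −689 kJ/mol.

−689 kJ/mol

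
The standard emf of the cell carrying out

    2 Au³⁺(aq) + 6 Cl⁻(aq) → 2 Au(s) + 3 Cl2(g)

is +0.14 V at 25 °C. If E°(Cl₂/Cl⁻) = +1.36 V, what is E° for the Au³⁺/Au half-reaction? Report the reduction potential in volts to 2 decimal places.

+1.50 V

In the reaction as written the Au³⁺/Au couple is reduced (cathode) and Cl₂/Cl⁻ is oxidized (anode), so E°cell = E°(Au³⁺/Au) − E°(Cl₂/Cl⁻).
E°(Au³⁺/Au) = E°cell + E°(anode) = +0.14 + (+1.36) = +1.50 V.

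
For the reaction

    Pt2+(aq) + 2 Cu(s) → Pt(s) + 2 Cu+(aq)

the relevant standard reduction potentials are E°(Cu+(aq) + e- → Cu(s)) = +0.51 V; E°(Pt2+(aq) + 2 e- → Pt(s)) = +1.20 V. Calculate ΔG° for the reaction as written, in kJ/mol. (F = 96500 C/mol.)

In the reaction as written Pt2+(aq) is reduced, so the Pt²⁺/Pt couple is the cathode and Cu⁺/Cu is the anode.
E°cell = +1.20 − (+0.51) = +0.69 V; balancing electrons gives n = 2.
ΔG° = −nFE°cell = −(2)(96500)(+0.69) J/mol = −133 kJ/mol.

−133 kJ/mol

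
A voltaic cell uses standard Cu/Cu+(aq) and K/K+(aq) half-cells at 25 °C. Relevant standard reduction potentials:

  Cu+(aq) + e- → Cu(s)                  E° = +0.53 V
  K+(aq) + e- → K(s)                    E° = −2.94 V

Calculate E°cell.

+3.47 V

The Cu⁺/Cu couple has the higher E°, so Cu ion is reduced (cathode) and K is oxidized (anode).
E°cell = E°(cathode) − E°(anode) = +0.53 − (−2.94) = +3.47 V.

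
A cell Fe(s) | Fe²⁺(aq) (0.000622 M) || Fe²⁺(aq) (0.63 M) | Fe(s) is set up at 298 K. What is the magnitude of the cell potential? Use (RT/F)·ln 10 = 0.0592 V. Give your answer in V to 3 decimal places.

0.089 V

For a concentration cell E°cell = 0, since both electrodes use the same couple.
The compartment with the higher Fe²⁺(aq) concentration (0.63 M) acts as the cathode; ions are reduced there and produced at the dilute (0.000622 M) anode.
With n = 2, Ecell = −(0.0592/2)·log([dilute]/[conc]) = −(0.0592/2)·log(0.000622/0.63) = +0.089 V.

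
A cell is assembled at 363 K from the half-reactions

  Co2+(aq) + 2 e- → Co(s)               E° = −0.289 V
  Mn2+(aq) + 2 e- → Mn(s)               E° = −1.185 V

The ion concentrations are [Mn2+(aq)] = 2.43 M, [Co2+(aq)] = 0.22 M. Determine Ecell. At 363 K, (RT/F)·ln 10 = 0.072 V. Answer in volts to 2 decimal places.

Co²⁺/Co is reduced (cathode, E° = −0.289 V) and Mn²⁺/Mn is oxidized (anode).
E°cell = −0.289 − (−1.185) = +0.896 V, with n = 2 electrons transferred.
The balanced reaction is Co2+(aq) + Mn(s) → Co(s) + Mn2+(aq), so Q = [Mn2+(aq)] / [Co2+(aq)] = 11 and log Q = 1.043.
Applying E = E° − (RT ln10/nF)·log Q gives +0.896 − (0.072/2)(1.043) = +0.86 V.

+0.86 V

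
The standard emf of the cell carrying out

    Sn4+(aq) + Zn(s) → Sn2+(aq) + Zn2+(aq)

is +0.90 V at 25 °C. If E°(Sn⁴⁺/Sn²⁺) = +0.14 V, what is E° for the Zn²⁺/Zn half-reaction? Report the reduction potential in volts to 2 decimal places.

−0.76 V

In the reaction as written the Sn⁴⁺/Sn²⁺ couple is reduced (cathode) and Zn²⁺/Zn is oxidized (anode), so E°cell = E°(Sn⁴⁺/Sn²⁺) − E°(Zn²⁺/Zn).
E°(Zn²⁺/Zn) = E°(cathode) − E°cell = +0.14 − (+0.90) = −0.76 V.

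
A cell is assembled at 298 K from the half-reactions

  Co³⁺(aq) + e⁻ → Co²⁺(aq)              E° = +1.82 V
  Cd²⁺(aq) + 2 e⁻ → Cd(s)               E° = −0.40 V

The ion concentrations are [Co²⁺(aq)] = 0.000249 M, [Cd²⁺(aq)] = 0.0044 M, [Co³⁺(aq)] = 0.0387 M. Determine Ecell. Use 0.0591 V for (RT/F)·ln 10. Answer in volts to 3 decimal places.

+2.419 V

The Co³⁺/Co²⁺ couple has the more positive E°, so it is the cathode; Cd²⁺/Cd is the anode.
The standard potential is +1.82 − (−0.40) = +2.22 V and the balanced reaction transfers n = 2 electrons.
Balancing gives 2 Co³⁺(aq) + Cd(s) → 2 Co²⁺(aq) + Cd²⁺(aq); hence Q = ([Co²⁺(aq)]^2·[Cd²⁺(aq)]) / [Co³⁺(aq)]^2 = 1.82×10^−7 (log Q = −6.740).
Applying E = E° − (RT ln10/nF)·log Q gives +2.22 − (0.0591/2)(−6.740) = +2.419 V.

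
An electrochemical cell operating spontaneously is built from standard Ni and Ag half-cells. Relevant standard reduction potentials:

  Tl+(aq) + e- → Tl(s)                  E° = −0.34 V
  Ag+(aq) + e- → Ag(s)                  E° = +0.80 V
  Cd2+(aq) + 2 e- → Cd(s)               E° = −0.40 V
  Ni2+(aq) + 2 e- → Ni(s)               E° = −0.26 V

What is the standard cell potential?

+1.06 V

Of the two couples in this cell, the one with the more positive reduction potential is reduced at the cathode: here that is Ag⁺/Ag (+0.80 V); Ni²⁺/Ni (−0.26 V) is the anode.
E°cell = E°(cathode) − E°(anode) = +0.80 − (−0.26) = +1.06 V.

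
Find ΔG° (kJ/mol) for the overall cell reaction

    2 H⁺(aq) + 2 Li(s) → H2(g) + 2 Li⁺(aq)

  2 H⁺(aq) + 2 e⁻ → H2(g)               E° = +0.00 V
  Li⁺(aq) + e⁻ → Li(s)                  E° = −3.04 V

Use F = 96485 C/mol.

−587 kJ/mol

In the reaction as written H⁺(aq) is reduced, so the 2H⁺/H₂ couple is the cathode and Li⁺/Li is the anode.
E°cell = +0.00 − (−3.04) = +3.04 V; balancing electrons gives n = 2.
ΔG° = −nFE°cell = −(2)(96485)(+3.04) J/mol = −587 kJ/mol.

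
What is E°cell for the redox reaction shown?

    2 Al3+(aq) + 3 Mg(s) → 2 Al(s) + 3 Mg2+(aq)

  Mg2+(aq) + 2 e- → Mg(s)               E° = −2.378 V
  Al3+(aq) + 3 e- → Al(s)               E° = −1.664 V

In the reaction as written, Al3+(aq) is reduced (cathode) and Mg2+(aq) is produced by oxidation at the anode.
E°cell = E°(cathode) − E°(anode) = −1.664 − (−2.378) = +0.714 V.

+0.714 V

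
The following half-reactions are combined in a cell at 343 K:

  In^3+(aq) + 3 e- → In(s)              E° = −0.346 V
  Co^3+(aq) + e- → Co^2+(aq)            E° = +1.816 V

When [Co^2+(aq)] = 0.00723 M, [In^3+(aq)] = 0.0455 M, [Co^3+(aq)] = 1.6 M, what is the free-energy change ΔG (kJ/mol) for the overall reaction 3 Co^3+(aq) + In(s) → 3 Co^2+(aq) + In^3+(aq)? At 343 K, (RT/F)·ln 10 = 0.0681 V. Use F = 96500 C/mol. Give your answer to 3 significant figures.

The standard cell potential is +1.816 − (−0.346) = +2.162 V, with n = 3 electrons in the balanced equation.
The reaction quotient is ([Co^2+(aq)]^3·[In^3+(aq)]) / [Co^3+(aq)]^3 = 4.2×10^−9; by Nernst, E = +2.162 − (0.0681/3)(−8.377) = +2.3522 V.
Finally ΔG = −nFE = −(3)(96500 C/mol)(+2.3522 V) = −681 kJ/mol.

−681 kJ/mol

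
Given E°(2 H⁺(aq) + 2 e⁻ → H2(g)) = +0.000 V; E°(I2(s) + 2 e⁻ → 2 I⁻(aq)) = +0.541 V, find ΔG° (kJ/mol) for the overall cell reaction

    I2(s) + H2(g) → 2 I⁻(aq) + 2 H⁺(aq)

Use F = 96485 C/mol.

−104 kJ/mol

In the reaction as written I2(s) is reduced, so the I₂/I⁻ couple is the cathode and 2H⁺/H₂ is the anode.
E°cell = +0.541 − (+0.000) = +0.541 V; balancing electrons gives n = 2.
ΔG° = −nFE°cell = −(2)(96485)(+0.541) J/mol = −104 kJ/mol.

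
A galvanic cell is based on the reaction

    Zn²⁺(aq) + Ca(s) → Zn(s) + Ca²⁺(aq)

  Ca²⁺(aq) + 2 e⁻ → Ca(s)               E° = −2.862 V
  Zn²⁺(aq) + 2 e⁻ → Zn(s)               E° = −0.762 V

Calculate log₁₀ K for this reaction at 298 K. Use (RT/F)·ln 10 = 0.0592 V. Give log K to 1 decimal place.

log K = 70.9

The Zn²⁺/Zn couple is reduced (cathode); E°cell = −0.762 − (−2.862) = +2.100 V with n = 2.
At equilibrium E = 0, so log K = nE°cell / 0.0592 = (2)(+2.100) / 0.0592 = 70.9.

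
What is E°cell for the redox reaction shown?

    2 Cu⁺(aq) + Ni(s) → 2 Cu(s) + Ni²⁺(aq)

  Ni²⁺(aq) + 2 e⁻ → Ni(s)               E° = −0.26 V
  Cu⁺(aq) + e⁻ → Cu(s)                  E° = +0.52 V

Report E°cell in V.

In the reaction as written, Cu⁺(aq) is reduced (cathode) and Ni²⁺(aq) is produced by oxidation at the anode.
E°cell = E°(cathode) − E°(anode) = +0.52 − (−0.26) = +0.78 V.

+0.78 V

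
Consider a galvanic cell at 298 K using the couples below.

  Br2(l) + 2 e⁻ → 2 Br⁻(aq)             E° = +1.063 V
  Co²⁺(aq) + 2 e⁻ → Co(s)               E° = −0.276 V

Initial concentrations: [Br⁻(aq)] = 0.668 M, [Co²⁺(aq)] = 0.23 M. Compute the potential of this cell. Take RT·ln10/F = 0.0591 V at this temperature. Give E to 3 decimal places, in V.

Since E°(Br₂/Br⁻) > E°(Co²⁺/Co), Br₂/Br⁻ serves as the cathode.
E°cell = E°cat − E°an = +1.063 − (−0.276) = +1.339 V; n = 2.
For the overall reaction Br2(l) + Co(s) → 2 Br⁻(aq) + Co²⁺(aq), Q = [Br⁻(aq)]^2·[Co²⁺(aq)] = 0.103, giving log Q = −0.989.
By the Nernst equation, E = +1.339 − (0.0591/2)·(−0.989) = +1.368 V.

+1.368 V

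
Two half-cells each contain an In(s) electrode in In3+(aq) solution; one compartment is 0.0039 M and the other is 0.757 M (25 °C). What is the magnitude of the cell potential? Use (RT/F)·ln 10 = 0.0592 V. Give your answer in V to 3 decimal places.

For a concentration cell E°cell = 0, since both electrodes use the same couple.
The compartment with the higher In3+(aq) concentration (0.757 M) acts as the cathode; ions are reduced there and produced at the dilute (0.0039 M) anode.
With n = 3, Ecell = −(0.0592/3)·log([dilute]/[conc]) = −(0.0592/3)·log(0.0039/0.757) = +0.045 V.

0.045 V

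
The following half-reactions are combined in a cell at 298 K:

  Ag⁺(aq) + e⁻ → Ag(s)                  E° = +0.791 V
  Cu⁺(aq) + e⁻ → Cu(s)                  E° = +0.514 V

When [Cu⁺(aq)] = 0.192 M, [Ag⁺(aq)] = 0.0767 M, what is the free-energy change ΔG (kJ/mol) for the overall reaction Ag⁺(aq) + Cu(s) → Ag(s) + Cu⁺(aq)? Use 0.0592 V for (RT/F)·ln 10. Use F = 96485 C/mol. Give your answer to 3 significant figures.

With Ag⁺/Ag reduced at the cathode, E°cell = +0.791 − (+0.514) = +0.277 V and n = 1.
The reaction quotient is [Cu⁺(aq)] / [Ag⁺(aq)] = 2.5; by Nernst, E = +0.277 − (0.0592/1)(0.399) = +0.2534 V.
Then ΔG = −nFE = −1 × 96485 × +0.2534 J/mol = −24.4 kJ/mol.

−24.4 kJ/mol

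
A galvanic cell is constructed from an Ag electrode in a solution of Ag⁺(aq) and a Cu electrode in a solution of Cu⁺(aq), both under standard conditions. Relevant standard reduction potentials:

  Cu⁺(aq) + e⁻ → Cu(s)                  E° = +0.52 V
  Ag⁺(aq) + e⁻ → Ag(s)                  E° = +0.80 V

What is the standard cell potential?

+0.28 V

The Ag⁺/Ag couple has the higher E°, so Ag ion is reduced (cathode) and Cu is oxidized (anode).
E°cell = E°(cathode) − E°(anode) = +0.80 − (+0.52) = +0.28 V.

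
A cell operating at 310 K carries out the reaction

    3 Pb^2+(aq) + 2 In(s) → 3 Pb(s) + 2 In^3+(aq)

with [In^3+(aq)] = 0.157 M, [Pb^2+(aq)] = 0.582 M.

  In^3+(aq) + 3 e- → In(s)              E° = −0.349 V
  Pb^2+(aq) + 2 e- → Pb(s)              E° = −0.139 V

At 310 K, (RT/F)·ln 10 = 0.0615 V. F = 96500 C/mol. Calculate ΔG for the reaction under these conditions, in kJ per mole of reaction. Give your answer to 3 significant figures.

−127 kJ/mol

With Pb²⁺/Pb reduced at the cathode, E°cell = −0.139 − (−0.349) = +0.210 V and n = 6.
Here Q = [In^3+(aq)]^2 / [Pb^2+(aq)]^3 = 0.125 (log Q = −0.903), giving E = +0.210 − (0.0615/6)·(−0.903) = +0.2193 V.
ΔG = −nFE = −(6)(96500)(+0.2193) J/mol = −127 kJ/mol.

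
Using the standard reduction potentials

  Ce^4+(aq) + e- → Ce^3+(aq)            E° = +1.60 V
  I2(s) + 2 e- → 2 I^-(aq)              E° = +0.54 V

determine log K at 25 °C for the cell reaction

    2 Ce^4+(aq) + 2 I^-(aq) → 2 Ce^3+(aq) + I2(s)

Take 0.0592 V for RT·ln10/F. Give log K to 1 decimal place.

log K = 35.8

The Ce⁴⁺/Ce³⁺ couple is reduced (cathode); E°cell = +1.60 − (+0.54) = +1.06 V with n = 2.
At equilibrium E = 0, so log K = nE°cell / 0.0592 = (2)(+1.06) / 0.0592 = 35.8.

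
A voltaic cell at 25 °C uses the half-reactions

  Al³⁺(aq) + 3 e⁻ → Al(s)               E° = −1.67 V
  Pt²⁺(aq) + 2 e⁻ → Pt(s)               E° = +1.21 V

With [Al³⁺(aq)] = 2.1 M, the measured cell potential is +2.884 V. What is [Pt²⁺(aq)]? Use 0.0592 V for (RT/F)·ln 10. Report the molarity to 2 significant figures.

2.2 M

With Pt²⁺/Pt at the cathode and Al³⁺/Al at the anode, E°cell = +1.21 − (−1.67) = +2.88 V (n = 6).
From the Nernst equation, log Q = n(E° − E)/0.0592 = 6·(+2.88 − (+2.884))/0.0592 = −0.405.
For 3 Pt²⁺(aq) + 2 Al(s) → 3 Pt(s) + 2 Al³⁺(aq), the reaction quotient is Q = [Al³⁺(aq)]^2 / [Pt²⁺(aq)]^3.
Isolating [Pt²⁺(aq)] in Q = 10^{−0.405} yields log [Pt²⁺(aq)] = 0.350, i.e. 2.2 M.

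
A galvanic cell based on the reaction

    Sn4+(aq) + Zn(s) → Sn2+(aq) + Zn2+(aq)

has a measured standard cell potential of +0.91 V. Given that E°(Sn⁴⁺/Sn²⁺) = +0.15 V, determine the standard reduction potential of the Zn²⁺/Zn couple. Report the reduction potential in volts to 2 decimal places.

−0.76 V

In the reaction as written the Sn⁴⁺/Sn²⁺ couple is reduced (cathode) and Zn²⁺/Zn is oxidized (anode), so E°cell = E°(Sn⁴⁺/Sn²⁺) − E°(Zn²⁺/Zn).
E°(Zn²⁺/Zn) = E°(cathode) − E°cell = +0.15 − (+0.91) = −0.76 V.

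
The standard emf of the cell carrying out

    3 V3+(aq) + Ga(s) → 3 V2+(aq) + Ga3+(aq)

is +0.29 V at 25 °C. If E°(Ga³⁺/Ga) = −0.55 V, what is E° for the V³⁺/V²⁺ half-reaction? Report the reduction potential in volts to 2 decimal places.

−0.26 V

In the reaction as written the V³⁺/V²⁺ couple is reduced (cathode) and Ga³⁺/Ga is oxidized (anode), so E°cell = E°(V³⁺/V²⁺) − E°(Ga³⁺/Ga).
E°(V³⁺/V²⁺) = E°cell + E°(anode) = +0.29 + (−0.55) = −0.26 V.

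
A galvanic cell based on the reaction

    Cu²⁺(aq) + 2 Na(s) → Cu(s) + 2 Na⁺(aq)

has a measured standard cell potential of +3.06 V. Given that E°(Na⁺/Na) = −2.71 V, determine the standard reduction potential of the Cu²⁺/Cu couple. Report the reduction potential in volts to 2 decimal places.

+0.35 V

In the reaction as written the Cu²⁺/Cu couple is reduced (cathode) and Na⁺/Na is oxidized (anode), so E°cell = E°(Cu²⁺/Cu) − E°(Na⁺/Na).
E°(Cu²⁺/Cu) = E°cell + E°(anode) = +3.06 + (−2.71) = +0.35 V.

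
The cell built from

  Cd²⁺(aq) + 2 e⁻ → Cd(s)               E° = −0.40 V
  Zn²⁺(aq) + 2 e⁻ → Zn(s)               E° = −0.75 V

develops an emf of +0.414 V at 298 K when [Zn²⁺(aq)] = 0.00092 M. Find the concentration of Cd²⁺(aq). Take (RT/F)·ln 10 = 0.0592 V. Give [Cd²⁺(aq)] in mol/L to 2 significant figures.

0.13 M

Cd²⁺/Cd is the cathode (higher E°); E°cell = −0.40 − (−0.75) = +0.35 V with n = 2.
Rearranging E = E° − (0.0592/n)·log Q gives log Q = 2(+0.35 − (+0.414))/0.0592 = −2.162.
Balancing electrons gives Cd²⁺(aq) + Zn(s) → Cd(s) + Zn²⁺(aq); thus Q = [Zn²⁺(aq)] / [Cd²⁺(aq)].
Solving for the unknown gives log [Cd²⁺(aq)] = −0.874, so [Cd²⁺(aq)] ≈ 0.13 M.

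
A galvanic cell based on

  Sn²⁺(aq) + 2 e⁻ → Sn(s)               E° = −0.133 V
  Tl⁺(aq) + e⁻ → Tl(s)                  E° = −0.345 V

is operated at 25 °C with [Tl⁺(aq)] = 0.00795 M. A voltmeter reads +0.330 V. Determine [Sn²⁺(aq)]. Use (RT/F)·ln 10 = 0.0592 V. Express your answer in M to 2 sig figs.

With Sn²⁺/Sn at the cathode and Tl⁺/Tl at the anode, E°cell = −0.133 − (−0.345) = +0.212 V (n = 2).
Rearranging E = E° − (0.0592/n)·log Q gives log Q = 2(+0.212 − (+0.330))/0.0592 = −3.986.
The balanced reaction is Sn²⁺(aq) + 2 Tl(s) → Sn(s) + 2 Tl⁺(aq), so Q = [Tl⁺(aq)]^2 / [Sn²⁺(aq)].
Substituting the known concentrations and solving, log [Sn²⁺(aq)] = −0.213 and [Sn²⁺(aq)] = 0.61 M.

0.61 M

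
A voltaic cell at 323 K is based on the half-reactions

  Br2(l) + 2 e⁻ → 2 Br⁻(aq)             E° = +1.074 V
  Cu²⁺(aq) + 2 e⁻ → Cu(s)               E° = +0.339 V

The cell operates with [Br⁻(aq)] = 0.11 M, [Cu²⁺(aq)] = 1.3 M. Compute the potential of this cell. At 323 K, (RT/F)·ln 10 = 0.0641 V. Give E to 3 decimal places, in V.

Br₂/Br⁻ is reduced (cathode, E° = +1.074 V) and Cu²⁺/Cu is oxidized (anode).
E°cell = +1.074 − (+0.339) = +0.735 V, with n = 2 electrons transferred.
For the overall reaction Br2(l) + Cu(s) → 2 Br⁻(aq) + Cu²⁺(aq), Q = [Br⁻(aq)]^2·[Cu²⁺(aq)] = 0.0157, giving log Q = −1.803.
Applying E = E° − (RT ln10/nF)·log Q gives +0.735 − (0.0641/2)(−1.803) = +0.793 V.

+0.793 V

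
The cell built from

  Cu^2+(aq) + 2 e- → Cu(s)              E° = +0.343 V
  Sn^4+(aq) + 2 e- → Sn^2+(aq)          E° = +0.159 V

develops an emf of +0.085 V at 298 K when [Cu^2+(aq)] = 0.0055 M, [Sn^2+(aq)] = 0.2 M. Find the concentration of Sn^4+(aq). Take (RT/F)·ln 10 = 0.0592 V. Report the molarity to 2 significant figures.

2.4 M

With Cu²⁺/Cu at the cathode and Sn⁴⁺/Sn²⁺ at the anode, E°cell = +0.343 − (+0.159) = +0.184 V (n = 2).
Since E = E° − (0.0592/n)·log Q, log Q = n(E° − E)/0.0592 = 3.345.
Balancing electrons gives Cu^2+(aq) + Sn^2+(aq) → Cu(s) + Sn^4+(aq); thus Q = [Sn^4+(aq)] / ([Cu^2+(aq)]·[Sn^2+(aq)]).
Solving for the unknown gives log [Sn^4+(aq)] = 0.386, so [Sn^4+(aq)] ≈ 2.4 M.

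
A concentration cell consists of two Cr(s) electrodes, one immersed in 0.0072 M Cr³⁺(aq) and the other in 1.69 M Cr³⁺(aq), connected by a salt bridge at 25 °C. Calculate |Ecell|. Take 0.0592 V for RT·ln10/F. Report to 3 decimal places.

For a concentration cell E°cell = 0, since both electrodes use the same couple.
The compartment with the higher Cr³⁺(aq) concentration (1.69 M) acts as the cathode; ions are reduced there and produced at the dilute (0.0072 M) anode.
With n = 3, Ecell = −(0.0592/3)·log([dilute]/[conc]) = −(0.0592/3)·log(0.0072/1.69) = +0.047 V.

0.047 V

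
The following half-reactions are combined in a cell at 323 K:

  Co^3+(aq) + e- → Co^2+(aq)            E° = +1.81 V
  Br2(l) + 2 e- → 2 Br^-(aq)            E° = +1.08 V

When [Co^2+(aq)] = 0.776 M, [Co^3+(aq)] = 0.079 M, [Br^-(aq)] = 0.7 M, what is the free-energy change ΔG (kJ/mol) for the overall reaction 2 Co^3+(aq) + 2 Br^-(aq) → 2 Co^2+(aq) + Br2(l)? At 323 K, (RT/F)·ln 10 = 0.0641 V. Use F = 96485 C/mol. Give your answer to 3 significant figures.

The standard cell potential is +1.81 − (+1.08) = +0.73 V, with n = 2 electrons in the balanced equation.
The reaction quotient is [Co^2+(aq)]^2 / ([Co^3+(aq)]^2·[Br^-(aq)]^2) = 197; by Nernst, E = +0.73 − (0.0641/2)(2.294) = +0.6565 V.
Finally ΔG = −nFE = −(2)(96485 C/mol)(+0.6565 V) = −127 kJ/mol.

−127 kJ/mol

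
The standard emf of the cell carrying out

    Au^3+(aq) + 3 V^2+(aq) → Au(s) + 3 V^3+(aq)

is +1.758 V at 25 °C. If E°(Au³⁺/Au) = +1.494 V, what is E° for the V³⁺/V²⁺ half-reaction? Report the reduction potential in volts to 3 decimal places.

In the reaction as written the Au³⁺/Au couple is reduced (cathode) and V³⁺/V²⁺ is oxidized (anode), so E°cell = E°(Au³⁺/Au) − E°(V³⁺/V²⁺).
E°(V³⁺/V²⁺) = E°(cathode) − E°cell = +1.494 − (+1.758) = −0.264 V.

−0.264 V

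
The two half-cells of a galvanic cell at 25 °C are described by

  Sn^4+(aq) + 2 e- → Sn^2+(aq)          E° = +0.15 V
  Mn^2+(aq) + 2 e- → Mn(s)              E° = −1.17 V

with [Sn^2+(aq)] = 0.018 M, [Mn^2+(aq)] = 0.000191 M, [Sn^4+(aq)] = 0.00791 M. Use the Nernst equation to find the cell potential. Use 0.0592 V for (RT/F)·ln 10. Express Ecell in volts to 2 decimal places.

Since E°(Sn⁴⁺/Sn²⁺) > E°(Mn²⁺/Mn), Sn⁴⁺/Sn²⁺ serves as the cathode.
E°cell = E°cat − E°an = +0.15 − (−1.17) = +1.32 V; n = 2.
Balancing gives Sn^4+(aq) + Mn(s) → Sn^2+(aq) + Mn^2+(aq); hence Q = ([Sn^2+(aq)]·[Mn^2+(aq)]) / [Sn^4+(aq)] = 0.000435 (log Q = −3.362).
E = E° − (0.0592/n)·log Q = +1.32 − (0.0592/2)(−3.362) = +1.42 V.

+1.42 V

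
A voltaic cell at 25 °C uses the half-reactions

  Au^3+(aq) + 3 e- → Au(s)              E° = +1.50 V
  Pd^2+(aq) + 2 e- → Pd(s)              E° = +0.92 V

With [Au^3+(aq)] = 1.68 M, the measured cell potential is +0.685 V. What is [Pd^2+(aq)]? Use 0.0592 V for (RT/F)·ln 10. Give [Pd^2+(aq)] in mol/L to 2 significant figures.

With Au³⁺/Au at the cathode and Pd²⁺/Pd at the anode, E°cell = +1.50 − (+0.92) = +0.58 V (n = 6).
Rearranging E = E° − (0.0592/n)·log Q gives log Q = 6(+0.58 − (+0.685))/0.0592 = −10.642.
For 2 Au^3+(aq) + 3 Pd(s) → 2 Au(s) + 3 Pd^2+(aq), the reaction quotient is Q = [Pd^2+(aq)]^3 / [Au^3+(aq)]^2.
Isolating [Pd^2+(aq)] in Q = 10^{−10.642} yields log [Pd^2+(aq)] = −3.397, i.e. 0.00040 M.

0.00040 M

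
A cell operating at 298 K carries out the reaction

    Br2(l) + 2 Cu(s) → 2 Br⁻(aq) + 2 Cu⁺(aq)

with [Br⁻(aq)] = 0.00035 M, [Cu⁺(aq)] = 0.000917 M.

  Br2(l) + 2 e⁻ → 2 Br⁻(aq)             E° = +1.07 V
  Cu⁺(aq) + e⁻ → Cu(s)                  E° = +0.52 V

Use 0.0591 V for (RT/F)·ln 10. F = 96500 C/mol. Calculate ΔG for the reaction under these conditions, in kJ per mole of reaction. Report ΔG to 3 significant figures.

The standard cell potential is +1.07 − (+0.52) = +0.55 V, with n = 2 electrons in the balanced equation.
The reaction quotient is [Br⁻(aq)]^2·[Cu⁺(aq)]^2 = 1.03×10^−13; by Nernst, E = +0.55 − (0.0591/2)(−12.987) = +0.9338 V.
ΔG = −nFE = −(2)(96500)(+0.9338) J/mol = −180 kJ/mol.

−180 kJ/mol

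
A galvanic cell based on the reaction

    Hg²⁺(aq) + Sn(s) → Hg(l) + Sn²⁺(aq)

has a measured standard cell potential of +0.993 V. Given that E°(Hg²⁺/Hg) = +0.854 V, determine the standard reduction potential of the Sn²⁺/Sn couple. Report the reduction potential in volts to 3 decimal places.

In the reaction as written the Hg²⁺/Hg couple is reduced (cathode) and Sn²⁺/Sn is oxidized (anode), so E°cell = E°(Hg²⁺/Hg) − E°(Sn²⁺/Sn).
E°(Sn²⁺/Sn) = E°(cathode) − E°cell = +0.854 − (+0.993) = −0.139 V.

−0.139 V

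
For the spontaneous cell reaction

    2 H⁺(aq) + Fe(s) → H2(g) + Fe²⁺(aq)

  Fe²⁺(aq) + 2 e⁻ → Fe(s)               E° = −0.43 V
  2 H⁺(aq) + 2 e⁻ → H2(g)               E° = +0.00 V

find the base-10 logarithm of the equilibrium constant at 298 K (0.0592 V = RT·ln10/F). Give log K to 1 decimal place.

The 2H⁺/H₂ couple is reduced (cathode); E°cell = +0.00 − (−0.43) = +0.43 V with n = 2.
At equilibrium E = 0, so log K = nE°cell / 0.0592 = (2)(+0.43) / 0.0592 = 14.5.

log K = 14.5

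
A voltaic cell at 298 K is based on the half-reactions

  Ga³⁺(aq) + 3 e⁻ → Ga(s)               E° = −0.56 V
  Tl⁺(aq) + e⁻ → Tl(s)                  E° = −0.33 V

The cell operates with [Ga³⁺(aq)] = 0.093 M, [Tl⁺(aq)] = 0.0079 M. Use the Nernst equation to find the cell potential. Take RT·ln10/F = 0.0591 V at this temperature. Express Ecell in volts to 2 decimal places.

The Tl⁺/Tl couple has the more positive E°, so it is the cathode; Ga³⁺/Ga is the anode.
The standard potential is −0.33 − (−0.56) = +0.23 V and the balanced reaction transfers n = 3 electrons.
For the overall reaction 3 Tl⁺(aq) + Ga(s) → 3 Tl(s) + Ga³⁺(aq), Q = [Ga³⁺(aq)] / [Tl⁺(aq)]^3 = 1.89×10^5, giving log Q = 5.276.
E = E° − (0.0591/n)·log Q = +0.23 − (0.0591/3)(5.276) = +0.13 V.

+0.13 V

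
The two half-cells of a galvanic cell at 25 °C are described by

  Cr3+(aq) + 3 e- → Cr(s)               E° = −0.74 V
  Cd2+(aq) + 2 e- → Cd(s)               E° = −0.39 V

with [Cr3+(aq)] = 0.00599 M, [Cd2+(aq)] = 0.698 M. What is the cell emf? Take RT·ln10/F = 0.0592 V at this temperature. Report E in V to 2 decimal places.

+0.39 V

The Cd²⁺/Cd couple has the more positive E°, so it is the cathode; Cr³⁺/Cr is the anode.
E°cell = E°cat − E°an = −0.39 − (−0.74) = +0.35 V; n = 6.
The balanced reaction is 3 Cd2+(aq) + 2 Cr(s) → 3 Cd(s) + 2 Cr3+(aq), so Q = [Cr3+(aq)]^2 / [Cd2+(aq)]^3 = 0.000106 and log Q = −3.977.
E = E° − (0.0592/n)·log Q = +0.35 − (0.0592/6)(−3.977) = +0.39 V.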